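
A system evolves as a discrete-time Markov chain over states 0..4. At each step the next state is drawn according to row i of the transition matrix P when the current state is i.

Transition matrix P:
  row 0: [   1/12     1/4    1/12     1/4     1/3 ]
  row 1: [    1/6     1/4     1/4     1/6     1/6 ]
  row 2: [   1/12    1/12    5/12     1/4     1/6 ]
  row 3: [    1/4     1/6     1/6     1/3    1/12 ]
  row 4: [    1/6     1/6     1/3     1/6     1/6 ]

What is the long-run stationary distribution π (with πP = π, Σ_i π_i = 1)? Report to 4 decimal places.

π = [0.1522, 0.1718, 0.2626, 0.2415, 0.1719]

Balance equations π_j = Σ_i π_i·P[i][j]:
  π_0 = 1/12·π_0 + 1/6·π_1 + 1/12·π_2 + 1/4·π_3 + 1/6·π_4
  π_1 = 1/4·π_0 + 1/4·π_1 + 1/12·π_2 + 1/6·π_3 + 1/6·π_4
  π_2 = 1/12·π_0 + 1/4·π_1 + 5/12·π_2 + 1/6·π_3 + 1/3·π_4
  π_3 = 1/4·π_0 + 1/6·π_1 + 1/4·π_2 + 1/3·π_3 + 1/6·π_4
  normalize: π_0 + π_1 + π_2 + π_3 + π_4 = 1
Solving the linear system gives exactly π = [1175/7719, 442/2573, 2027/7719, 1864/7719, 1327/7719].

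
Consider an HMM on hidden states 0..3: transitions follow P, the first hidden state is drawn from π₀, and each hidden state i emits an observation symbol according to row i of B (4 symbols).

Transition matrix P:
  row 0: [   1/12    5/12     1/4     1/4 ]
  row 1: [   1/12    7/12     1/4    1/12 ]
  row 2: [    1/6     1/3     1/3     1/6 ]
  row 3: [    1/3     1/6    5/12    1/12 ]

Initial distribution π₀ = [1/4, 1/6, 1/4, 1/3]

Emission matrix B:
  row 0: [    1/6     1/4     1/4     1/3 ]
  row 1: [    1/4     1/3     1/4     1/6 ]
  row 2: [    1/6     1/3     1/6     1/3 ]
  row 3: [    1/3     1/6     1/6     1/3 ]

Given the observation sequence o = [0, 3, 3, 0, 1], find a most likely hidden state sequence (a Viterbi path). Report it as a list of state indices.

t=0: δ = [4.167e-02, 4.167e-02, 4.167e-02, 1.111e-01]  (obs o_0=0)
t=1: δ = [1.235e-02, 4.051e-03, 1.543e-02, 3.472e-03]  ψ = [3, 1, 3, 0]  (obs o_1=3)
t=2: δ = [8.573e-04, 8.573e-04, 1.715e-03, 1.029e-03]  ψ = [2, 0, 2, 0]  (obs o_2=3)
t=3: δ = [5.716e-05, 1.429e-04, 9.526e-05, 9.526e-05]  ψ = [3, 2, 2, 2]  (obs o_3=0)
t=4: δ = [7.938e-06, 2.778e-05, 1.323e-05, 2.646e-06]  ψ = [3, 1, 3, 2]  (obs o_4=1)
backtrack: best end state = 1; path = [3, 2, 2, 1, 1]

path = [3, 2, 2, 1, 1]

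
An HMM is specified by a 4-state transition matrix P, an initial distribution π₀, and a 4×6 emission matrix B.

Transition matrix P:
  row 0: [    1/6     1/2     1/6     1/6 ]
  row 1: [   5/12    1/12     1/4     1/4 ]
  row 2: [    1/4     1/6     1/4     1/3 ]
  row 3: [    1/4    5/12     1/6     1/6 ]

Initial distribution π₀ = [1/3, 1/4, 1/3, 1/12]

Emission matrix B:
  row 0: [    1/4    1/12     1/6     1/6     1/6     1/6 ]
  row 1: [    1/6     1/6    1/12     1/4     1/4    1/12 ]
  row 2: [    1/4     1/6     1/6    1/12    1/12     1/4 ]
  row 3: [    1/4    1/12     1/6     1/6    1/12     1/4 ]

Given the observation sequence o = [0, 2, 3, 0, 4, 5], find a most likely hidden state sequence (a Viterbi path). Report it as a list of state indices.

t=0: δ = [8.333e-02, 4.167e-02, 8.333e-02, 2.083e-02]  (obs o_0=0)
t=1: δ = [3.472e-03, 3.472e-03, 3.472e-03, 4.630e-03]  ψ = [2, 0, 2, 2]  (obs o_1=2)
t=2: δ = [2.411e-04, 4.823e-04, 7.234e-05, 1.929e-04]  ψ = [1, 3, 1, 2]  (obs o_2=3)
t=3: δ = [5.023e-05, 2.009e-05, 3.014e-05, 3.014e-05]  ψ = [1, 0, 1, 1]  (obs o_3=0)
t=4: δ = [1.395e-06, 6.279e-06, 6.977e-07, 8.372e-07]  ψ = [0, 0, 0, 2]  (obs o_4=4)
t=5: δ = [4.361e-07, 5.814e-08, 3.925e-07, 3.925e-07]  ψ = [1, 0, 1, 1]  (obs o_5=5)
backtrack: best end state = 0; path = [2, 3, 1, 0, 1, 0]

path = [2, 3, 1, 0, 1, 0]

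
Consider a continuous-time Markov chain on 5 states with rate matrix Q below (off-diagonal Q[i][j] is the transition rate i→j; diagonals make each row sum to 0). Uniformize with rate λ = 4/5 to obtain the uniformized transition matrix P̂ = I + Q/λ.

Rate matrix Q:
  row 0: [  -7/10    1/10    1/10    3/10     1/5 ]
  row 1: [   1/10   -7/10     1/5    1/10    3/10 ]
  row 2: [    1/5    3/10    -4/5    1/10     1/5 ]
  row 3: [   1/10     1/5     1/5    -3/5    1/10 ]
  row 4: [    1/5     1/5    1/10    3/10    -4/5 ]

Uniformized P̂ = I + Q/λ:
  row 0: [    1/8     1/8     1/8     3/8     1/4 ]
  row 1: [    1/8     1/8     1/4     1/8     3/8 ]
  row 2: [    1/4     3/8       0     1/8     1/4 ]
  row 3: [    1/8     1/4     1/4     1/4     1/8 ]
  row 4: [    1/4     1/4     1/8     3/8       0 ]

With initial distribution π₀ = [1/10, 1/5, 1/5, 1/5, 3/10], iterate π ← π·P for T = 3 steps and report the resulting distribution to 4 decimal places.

π = [0.1715, 0.2232, 0.1619, 0.2484, 0.1949]

t=0: π = [0.1000, 0.2000, 0.2000, 0.2000, 0.3000]
t=1: π = [0.1875, 0.2375, 0.1500, 0.2500, 0.1750]
t=2: π = [0.1656, 0.2156, 0.1672, 0.2469, 0.2047]
t=3: π = [0.1715, 0.2232, 0.1619, 0.2484, 0.1949]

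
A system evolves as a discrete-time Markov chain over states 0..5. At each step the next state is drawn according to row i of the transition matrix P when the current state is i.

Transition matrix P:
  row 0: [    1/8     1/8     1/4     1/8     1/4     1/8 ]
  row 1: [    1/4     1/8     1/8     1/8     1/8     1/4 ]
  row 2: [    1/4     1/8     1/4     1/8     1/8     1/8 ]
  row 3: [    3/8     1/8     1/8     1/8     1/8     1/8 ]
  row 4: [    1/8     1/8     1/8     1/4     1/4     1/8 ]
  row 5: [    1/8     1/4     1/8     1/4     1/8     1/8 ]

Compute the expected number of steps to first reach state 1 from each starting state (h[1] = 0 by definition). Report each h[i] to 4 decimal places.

h = [7.1111, 0.0000, 7.1111, 7.1111, 7.1111, 6.2222]

First-step conditioning: h[1] = 0; for i ≠ 1, h[i] = 1 + Σ_k P[i][k]·h[k].
  h[0] = 1 + 1/8·h[0] + 1/4·h[2] + 1/8·h[3] + 1/4·h[4] + 1/8·h[5]
  h[2] = 1 + 1/4·h[0] + 1/4·h[2] + 1/8·h[3] + 1/8·h[4] + 1/8·h[5]
  h[3] = 1 + 3/8·h[0] + 1/8·h[2] + 1/8·h[3] + 1/8·h[4] + 1/8·h[5]
  h[4] = 1 + 1/8·h[0] + 1/8·h[2] + 1/4·h[3] + 1/4·h[4] + 1/8·h[5]
  h[5] = 1 + 1/8·h[0] + 1/8·h[2] + 1/4·h[3] + 1/8·h[4] + 1/8·h[5]
Solving the 5×5 linear system over states ≠ 1 gives exactly h = [64/9, 0, 64/9, 64/9, 64/9, 56/9] (h[1] = 0 is the target).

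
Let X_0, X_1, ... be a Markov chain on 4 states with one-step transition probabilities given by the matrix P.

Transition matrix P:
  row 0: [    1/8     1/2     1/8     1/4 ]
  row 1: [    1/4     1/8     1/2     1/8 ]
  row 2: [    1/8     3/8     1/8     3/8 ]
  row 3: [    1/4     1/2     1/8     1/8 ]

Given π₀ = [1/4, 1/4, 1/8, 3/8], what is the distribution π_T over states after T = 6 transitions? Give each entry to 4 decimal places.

t=0: π = [0.2500, 0.2500, 0.1250, 0.3750]
t=1: π = [0.2031, 0.3906, 0.2188, 0.1875]
t=2: π = [0.1973, 0.3262, 0.2715, 0.2051]
t=3: π = [0.1914, 0.3438, 0.2473, 0.2175]
t=4: π = [0.1952, 0.3402, 0.2539, 0.2108]
t=5: π = [0.1939, 0.3407, 0.2526, 0.2129]
t=6: π = [0.1942, 0.3407, 0.2528, 0.2124]

π = [0.1942, 0.3407, 0.2528, 0.2124]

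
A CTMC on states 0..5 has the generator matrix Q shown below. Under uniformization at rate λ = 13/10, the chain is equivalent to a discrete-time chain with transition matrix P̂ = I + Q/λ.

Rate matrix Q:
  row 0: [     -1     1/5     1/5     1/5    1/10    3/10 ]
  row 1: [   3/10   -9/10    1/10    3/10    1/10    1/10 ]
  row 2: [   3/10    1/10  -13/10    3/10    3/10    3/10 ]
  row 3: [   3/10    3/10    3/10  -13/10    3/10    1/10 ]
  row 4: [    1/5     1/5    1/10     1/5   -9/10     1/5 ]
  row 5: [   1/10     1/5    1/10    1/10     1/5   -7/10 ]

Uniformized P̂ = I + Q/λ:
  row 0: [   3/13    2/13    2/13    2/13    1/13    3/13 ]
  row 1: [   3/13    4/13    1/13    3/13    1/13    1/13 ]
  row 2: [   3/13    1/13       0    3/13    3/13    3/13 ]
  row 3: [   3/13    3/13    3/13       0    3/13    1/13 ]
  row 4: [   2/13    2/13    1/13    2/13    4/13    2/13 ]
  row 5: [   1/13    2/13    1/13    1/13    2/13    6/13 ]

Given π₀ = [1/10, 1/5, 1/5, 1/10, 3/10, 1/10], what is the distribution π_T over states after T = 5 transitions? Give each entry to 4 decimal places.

t=0: π = [0.1000, 0.2000, 0.2000, 0.1000, 0.3000, 0.1000]
t=1: π = [0.1923, 0.1769, 0.0846, 0.1615, 0.2000, 0.1846]
t=2: π = [0.1870, 0.1870, 0.1101, 0.1349, 0.1751, 0.2059]
t=3: π = [0.1856, 0.1845, 0.1036, 0.1401, 0.1709, 0.2153]
t=4: π = [0.1845, 0.1850, 0.1048, 0.1379, 0.1704, 0.2174]
t=5: π = [0.1842, 0.1849, 0.1043, 0.1382, 0.1703, 0.2181]

π = [0.1842, 0.1849, 0.1043, 0.1382, 0.1703, 0.2181]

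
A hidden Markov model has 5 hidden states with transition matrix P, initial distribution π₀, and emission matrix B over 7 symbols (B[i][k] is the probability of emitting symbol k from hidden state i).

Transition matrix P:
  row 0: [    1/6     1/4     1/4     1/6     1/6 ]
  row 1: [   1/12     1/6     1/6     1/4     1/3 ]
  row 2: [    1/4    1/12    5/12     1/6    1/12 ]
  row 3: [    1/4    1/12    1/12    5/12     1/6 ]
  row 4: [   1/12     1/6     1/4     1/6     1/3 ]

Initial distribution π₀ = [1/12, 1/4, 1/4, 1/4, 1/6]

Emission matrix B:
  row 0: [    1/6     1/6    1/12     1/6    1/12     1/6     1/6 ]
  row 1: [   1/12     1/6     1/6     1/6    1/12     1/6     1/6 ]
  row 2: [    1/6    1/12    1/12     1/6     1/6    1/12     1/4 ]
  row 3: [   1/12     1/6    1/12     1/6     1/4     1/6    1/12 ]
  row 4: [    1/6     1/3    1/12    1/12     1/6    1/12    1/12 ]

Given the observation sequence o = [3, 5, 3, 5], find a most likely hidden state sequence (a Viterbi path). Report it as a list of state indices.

path = [3, 3, 3, 3]

t=0: δ = [1.389e-02, 4.167e-02, 4.167e-02, 4.167e-02, 1.389e-02]  (obs o_0=3)
t=1: δ = [1.736e-03, 1.157e-03, 1.447e-03, 2.894e-03, 1.157e-03]  ψ = [2, 1, 2, 3, 1]  (obs o_1=5)
t=2: δ = [1.206e-04, 7.234e-05, 1.005e-04, 2.009e-04, 4.019e-05]  ψ = [3, 0, 2, 3, 3]  (obs o_2=3)
t=3: δ = [8.372e-06, 5.023e-06, 3.489e-06, 1.395e-05, 2.791e-06]  ψ = [3, 0, 2, 3, 3]  (obs o_3=5)
backtrack: best end state = 3; path = [3, 3, 3, 3]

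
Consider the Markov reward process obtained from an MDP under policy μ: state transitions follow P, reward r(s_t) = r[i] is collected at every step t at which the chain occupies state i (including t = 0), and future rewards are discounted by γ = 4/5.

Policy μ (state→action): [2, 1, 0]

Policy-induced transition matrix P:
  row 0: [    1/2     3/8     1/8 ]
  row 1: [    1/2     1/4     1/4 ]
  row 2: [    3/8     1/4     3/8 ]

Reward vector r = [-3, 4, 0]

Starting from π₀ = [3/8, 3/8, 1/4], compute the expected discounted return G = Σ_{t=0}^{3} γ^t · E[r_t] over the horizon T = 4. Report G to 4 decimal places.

t=0: π = [0.3750, 0.3750, 0.2500], E[r] = 0.3750, γ^t·E[r] = 0.375000, running G = 0.375000
t=1: π = [0.4688, 0.2969, 0.2344], E[r] = -0.2188, γ^t·E[r] = -0.175000, running G = 0.200000
t=2: π = [0.4707, 0.3086, 0.2207], E[r] = -0.1777, γ^t·E[r] = -0.113750, running G = 0.086250
t=3: π = [0.4724, 0.3088, 0.2188], E[r] = -0.1819, γ^t·E[r] = -0.093125, running G = -0.006875

G = -0.0069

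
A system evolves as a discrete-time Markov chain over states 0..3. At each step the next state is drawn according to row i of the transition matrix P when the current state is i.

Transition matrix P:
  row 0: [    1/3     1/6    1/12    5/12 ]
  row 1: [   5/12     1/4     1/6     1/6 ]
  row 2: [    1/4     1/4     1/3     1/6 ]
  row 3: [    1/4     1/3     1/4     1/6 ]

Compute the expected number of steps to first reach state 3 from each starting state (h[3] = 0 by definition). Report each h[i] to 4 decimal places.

h = [2.9848, 3.8985, 4.0812, 0.0000]

First-step conditioning: h[3] = 0; for i ≠ 3, h[i] = 1 + Σ_k P[i][k]·h[k].
  h[0] = 1 + 1/3·h[0] + 1/6·h[1] + 1/12·h[2]
  h[1] = 1 + 5/12·h[0] + 1/4·h[1] + 1/6·h[2]
  h[2] = 1 + 1/4·h[0] + 1/4·h[1] + 1/3·h[2]
Solving the 3×3 linear system over states ≠ 3 gives exactly h = [588/197, 768/197, 804/197, 0] (h[3] = 0 is the target).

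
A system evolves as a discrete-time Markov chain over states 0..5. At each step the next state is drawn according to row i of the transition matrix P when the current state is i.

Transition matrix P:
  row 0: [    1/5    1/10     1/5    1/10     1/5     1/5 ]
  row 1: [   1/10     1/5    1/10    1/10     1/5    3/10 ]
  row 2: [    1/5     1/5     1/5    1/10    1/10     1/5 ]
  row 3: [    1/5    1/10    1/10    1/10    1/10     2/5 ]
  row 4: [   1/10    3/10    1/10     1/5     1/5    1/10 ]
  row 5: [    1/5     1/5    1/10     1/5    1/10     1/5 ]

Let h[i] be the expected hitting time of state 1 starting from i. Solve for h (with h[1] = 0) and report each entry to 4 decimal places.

First-step conditioning: h[1] = 0; for i ≠ 1, h[i] = 1 + Σ_k P[i][k]·h[k].
  h[0] = 1 + 1/5·h[0] + 1/5·h[2] + 1/10·h[3] + 1/5·h[4] + 1/5·h[5]
  h[2] = 1 + 1/5·h[0] + 1/5·h[2] + 1/10·h[3] + 1/10·h[4] + 1/5·h[5]
  h[3] = 1 + 1/5·h[0] + 1/10·h[2] + 1/10·h[3] + 1/10·h[4] + 2/5·h[5]
  h[4] = 1 + 1/10·h[0] + 1/10·h[2] + 1/5·h[3] + 1/5·h[4] + 1/10·h[5]
  h[5] = 1 + 1/5·h[0] + 1/10·h[2] + 1/5·h[3] + 1/10·h[4] + 1/5·h[5]
Solving the 5×5 linear system over states ≠ 1 gives exactly h = [415/69, 0, 3430/621, 140/23, 3050/621, 385/69] (h[1] = 0 is the target).

h = [6.0145, 0.0000, 5.5233, 6.0870, 4.9114, 5.5797]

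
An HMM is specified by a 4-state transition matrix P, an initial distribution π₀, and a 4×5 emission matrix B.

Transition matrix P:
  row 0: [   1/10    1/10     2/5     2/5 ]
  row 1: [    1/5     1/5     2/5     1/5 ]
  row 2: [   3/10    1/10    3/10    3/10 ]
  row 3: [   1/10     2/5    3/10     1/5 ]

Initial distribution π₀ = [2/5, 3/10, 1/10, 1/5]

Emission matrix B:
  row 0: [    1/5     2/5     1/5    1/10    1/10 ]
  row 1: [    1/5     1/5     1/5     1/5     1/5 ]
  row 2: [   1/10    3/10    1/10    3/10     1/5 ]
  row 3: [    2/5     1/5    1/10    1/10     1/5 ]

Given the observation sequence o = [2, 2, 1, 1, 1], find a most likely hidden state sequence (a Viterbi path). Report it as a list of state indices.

t=0: δ = [8.000e-02, 6.000e-02, 1.000e-02, 2.000e-02]  (obs o_0=2)
t=1: δ = [2.400e-03, 2.400e-03, 3.200e-03, 3.200e-03]  ψ = [1, 1, 0, 0]  (obs o_1=2)
t=2: δ = [3.840e-04, 2.560e-04, 2.880e-04, 1.920e-04]  ψ = [2, 3, 0, 0]  (obs o_2=1)
t=3: δ = [3.456e-05, 1.536e-05, 4.608e-05, 3.072e-05]  ψ = [2, 3, 0, 0]  (obs o_3=1)
t=4: δ = [5.530e-06, 2.458e-06, 4.147e-06, 2.765e-06]  ψ = [2, 3, 0, 0]  (obs o_4=1)
backtrack: best end state = 0; path = [0, 2, 0, 2, 0]

path = [0, 2, 0, 2, 0]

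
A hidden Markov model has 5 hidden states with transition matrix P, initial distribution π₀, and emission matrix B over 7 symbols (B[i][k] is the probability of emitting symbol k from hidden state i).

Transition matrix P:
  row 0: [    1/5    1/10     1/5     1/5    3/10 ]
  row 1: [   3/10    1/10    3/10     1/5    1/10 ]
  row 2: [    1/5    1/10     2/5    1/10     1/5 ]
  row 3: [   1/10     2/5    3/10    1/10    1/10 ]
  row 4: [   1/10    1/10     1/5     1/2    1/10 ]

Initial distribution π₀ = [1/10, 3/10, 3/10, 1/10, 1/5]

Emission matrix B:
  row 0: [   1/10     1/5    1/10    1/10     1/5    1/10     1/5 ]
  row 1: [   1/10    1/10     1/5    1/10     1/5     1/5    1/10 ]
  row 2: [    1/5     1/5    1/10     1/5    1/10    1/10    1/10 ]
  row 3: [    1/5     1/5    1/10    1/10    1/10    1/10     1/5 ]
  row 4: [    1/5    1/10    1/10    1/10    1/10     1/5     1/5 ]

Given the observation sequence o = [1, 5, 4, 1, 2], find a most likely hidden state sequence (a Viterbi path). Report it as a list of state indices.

t=0: δ = [2.000e-02, 3.000e-02, 6.000e-02, 2.000e-02, 2.000e-02]  (obs o_0=1)
t=1: δ = [1.200e-03, 1.600e-03, 2.400e-03, 1.000e-03, 2.400e-03]  ψ = [2, 3, 2, 4, 2]  (obs o_1=5)
t=2: δ = [9.600e-05, 8.000e-05, 9.600e-05, 1.200e-04, 4.800e-05]  ψ = [1, 3, 2, 4, 2]  (obs o_2=4)
t=3: δ = [4.800e-06, 4.800e-06, 7.680e-06, 4.800e-06, 2.880e-06]  ψ = [1, 3, 2, 4, 0]  (obs o_3=1)
t=4: δ = [1.536e-07, 3.840e-07, 3.072e-07, 1.440e-07, 1.536e-07]  ψ = [2, 3, 2, 4, 2]  (obs o_4=2)
backtrack: best end state = 1; path = [2, 2, 4, 3, 1]

path = [2, 2, 4, 3, 1]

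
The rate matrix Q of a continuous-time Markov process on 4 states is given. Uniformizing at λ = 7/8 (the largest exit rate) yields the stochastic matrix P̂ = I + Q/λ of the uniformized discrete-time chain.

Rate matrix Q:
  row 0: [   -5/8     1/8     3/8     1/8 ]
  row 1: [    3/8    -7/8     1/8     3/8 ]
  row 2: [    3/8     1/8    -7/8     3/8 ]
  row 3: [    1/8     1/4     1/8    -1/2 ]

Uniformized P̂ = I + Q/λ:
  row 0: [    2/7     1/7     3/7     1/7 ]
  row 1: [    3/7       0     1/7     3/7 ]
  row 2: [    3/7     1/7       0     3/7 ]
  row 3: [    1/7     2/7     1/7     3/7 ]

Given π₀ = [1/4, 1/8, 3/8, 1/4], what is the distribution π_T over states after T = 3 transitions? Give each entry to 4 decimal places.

π = [0.2923, 0.1665, 0.1928, 0.3484]

t=0: π = [0.2500, 0.1250, 0.3750, 0.2500]
t=1: π = [0.3214, 0.1607, 0.1607, 0.3571]
t=2: π = [0.2806, 0.1709, 0.2117, 0.3367]
t=3: π = [0.2923, 0.1665, 0.1928, 0.3484]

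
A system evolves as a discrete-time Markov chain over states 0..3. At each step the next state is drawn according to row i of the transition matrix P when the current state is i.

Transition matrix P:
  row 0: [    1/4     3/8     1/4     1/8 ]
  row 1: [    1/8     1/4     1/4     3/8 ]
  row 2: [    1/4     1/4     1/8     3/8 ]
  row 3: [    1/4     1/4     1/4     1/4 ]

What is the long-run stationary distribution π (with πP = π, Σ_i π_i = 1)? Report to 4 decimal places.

Balance equations π_j = Σ_i π_i·P[i][j]:
  π_0 = 1/4·π_0 + 1/8·π_1 + 1/4·π_2 + 1/4·π_3
  π_1 = 3/8·π_0 + 1/4·π_1 + 1/4·π_2 + 1/4·π_3
  π_2 = 1/4·π_0 + 1/4·π_1 + 1/8·π_2 + 1/4·π_3
  normalize: π_0 + π_1 + π_2 + π_3 = 1
Solving the linear system gives exactly π = [14/65, 18/65, 2/9, 167/585].

π = [0.2154, 0.2769, 0.2222, 0.2855]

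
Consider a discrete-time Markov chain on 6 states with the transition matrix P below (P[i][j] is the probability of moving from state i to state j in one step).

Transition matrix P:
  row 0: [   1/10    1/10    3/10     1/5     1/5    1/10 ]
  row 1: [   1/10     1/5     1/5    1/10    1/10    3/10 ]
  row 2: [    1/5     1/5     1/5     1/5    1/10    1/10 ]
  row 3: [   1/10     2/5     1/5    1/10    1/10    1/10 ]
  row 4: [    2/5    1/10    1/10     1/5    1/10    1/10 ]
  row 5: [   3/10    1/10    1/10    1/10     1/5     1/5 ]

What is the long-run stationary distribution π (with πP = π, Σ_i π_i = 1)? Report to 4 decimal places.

π = [0.1896, 0.1827, 0.1904, 0.1514, 0.1341, 0.1517]

Balance equations π_j = Σ_i π_i·P[i][j]:
  π_0 = 1/10·π_0 + 1/10·π_1 + 1/5·π_2 + 1/10·π_3 + 2/5·π_4 + 3/10·π_5
  π_1 = 1/10·π_0 + 1/5·π_1 + 1/5·π_2 + 2/5·π_3 + 1/10·π_4 + 1/10·π_5
  π_2 = 3/10·π_0 + 1/5·π_1 + 1/5·π_2 + 1/5·π_3 + 1/10·π_4 + 1/10·π_5
  π_3 = 1/5·π_0 + 1/10·π_1 + 1/5·π_2 + 1/10·π_3 + 1/5·π_4 + 1/10·π_5
  π_4 = 1/5·π_0 + 1/10·π_1 + 1/10·π_2 + 1/10·π_3 + 1/10·π_4 + 1/5·π_5
  normalize: π_0 + π_1 + π_2 + π_3 + π_4 + π_5 = 1
Solving the linear system gives exactly π = [5273/27808, 10163/55616, 2647/13904, 8421/55616, 1865/13904, 4219/27808].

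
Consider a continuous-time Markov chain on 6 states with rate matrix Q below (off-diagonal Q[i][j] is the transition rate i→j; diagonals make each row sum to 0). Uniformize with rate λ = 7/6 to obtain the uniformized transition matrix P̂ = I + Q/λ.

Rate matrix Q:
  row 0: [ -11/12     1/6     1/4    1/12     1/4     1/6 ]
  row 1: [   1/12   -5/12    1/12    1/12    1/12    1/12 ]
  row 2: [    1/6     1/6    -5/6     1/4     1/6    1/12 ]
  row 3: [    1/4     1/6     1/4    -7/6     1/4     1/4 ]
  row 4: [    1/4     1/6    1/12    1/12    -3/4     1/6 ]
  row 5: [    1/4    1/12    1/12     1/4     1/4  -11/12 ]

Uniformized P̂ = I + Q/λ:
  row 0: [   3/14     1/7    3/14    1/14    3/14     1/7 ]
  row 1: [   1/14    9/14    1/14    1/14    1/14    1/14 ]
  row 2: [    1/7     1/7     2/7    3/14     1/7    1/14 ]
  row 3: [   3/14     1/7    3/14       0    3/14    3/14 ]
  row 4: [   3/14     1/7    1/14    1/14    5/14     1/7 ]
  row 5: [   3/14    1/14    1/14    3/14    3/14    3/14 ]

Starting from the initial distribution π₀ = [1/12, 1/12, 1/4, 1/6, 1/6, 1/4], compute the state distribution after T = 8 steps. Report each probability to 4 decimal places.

t=0: π = [0.0833, 0.0833, 0.2500, 0.1667, 0.1667, 0.2500]
t=1: π = [0.1845, 0.1667, 0.1607, 0.1310, 0.2083, 0.1488]
t=2: π = [0.1790, 0.2156, 0.1509, 0.1063, 0.2088, 0.1395]
t=3: π = [0.1727, 0.2407, 0.1445, 0.1053, 0.2025, 0.1342]
t=4: π = [0.1696, 0.2536, 0.1421, 0.1037, 0.1985, 0.1325]
t=5: π = [0.1679, 0.2602, 0.1409, 0.1032, 0.1963, 0.1315]
t=6: π = [0.1670, 0.2636, 0.1404, 0.1030, 0.1951, 0.1310]
t=7: π = [0.1666, 0.2653, 0.1401, 0.1028, 0.1945, 0.1307]
t=8: π = [0.1664, 0.2662, 0.1399, 0.1028, 0.1942, 0.1306]

π = [0.1664, 0.2662, 0.1399, 0.1028, 0.1942, 0.1306]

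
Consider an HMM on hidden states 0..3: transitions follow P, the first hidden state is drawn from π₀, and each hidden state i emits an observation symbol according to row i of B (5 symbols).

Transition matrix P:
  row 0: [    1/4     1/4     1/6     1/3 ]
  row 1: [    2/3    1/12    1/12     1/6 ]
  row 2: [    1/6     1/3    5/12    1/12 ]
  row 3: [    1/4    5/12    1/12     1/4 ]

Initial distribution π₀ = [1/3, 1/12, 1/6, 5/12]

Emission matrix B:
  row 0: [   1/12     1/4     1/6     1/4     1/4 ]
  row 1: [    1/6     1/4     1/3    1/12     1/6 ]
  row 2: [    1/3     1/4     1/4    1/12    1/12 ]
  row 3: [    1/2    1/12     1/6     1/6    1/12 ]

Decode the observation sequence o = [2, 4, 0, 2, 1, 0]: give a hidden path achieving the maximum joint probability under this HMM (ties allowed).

path = [1, 0, 3, 1, 0, 3]

t=0: δ = [5.556e-02, 2.778e-02, 4.167e-02, 6.944e-02]  (obs o_0=2)
t=1: δ = [4.630e-03, 4.823e-03, 1.447e-03, 1.543e-03]  ψ = [1, 3, 2, 0]  (obs o_1=4)
t=2: δ = [2.679e-04, 1.929e-04, 2.572e-04, 7.716e-04]  ψ = [1, 0, 0, 0]  (obs o_2=0)
t=3: δ = [3.215e-05, 1.072e-04, 2.679e-05, 3.215e-05]  ψ = [3, 3, 2, 3]  (obs o_3=2)
t=4: δ = [1.786e-05, 3.349e-06, 2.791e-06, 1.488e-06]  ψ = [1, 3, 2, 1]  (obs o_4=1)
t=5: δ = [3.721e-07, 7.442e-07, 9.923e-07, 2.977e-06]  ψ = [0, 0, 0, 0]  (obs o_5=0)
backtrack: best end state = 3; path = [1, 0, 3, 1, 0, 3]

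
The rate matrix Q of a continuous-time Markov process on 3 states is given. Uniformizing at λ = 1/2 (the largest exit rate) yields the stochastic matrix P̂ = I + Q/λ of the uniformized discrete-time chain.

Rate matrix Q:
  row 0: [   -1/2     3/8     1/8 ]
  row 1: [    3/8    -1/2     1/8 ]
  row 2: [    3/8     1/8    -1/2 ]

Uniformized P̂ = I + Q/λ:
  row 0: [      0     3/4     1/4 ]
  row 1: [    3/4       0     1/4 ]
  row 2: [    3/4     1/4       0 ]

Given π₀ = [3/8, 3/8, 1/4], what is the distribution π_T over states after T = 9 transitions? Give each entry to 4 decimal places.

t=0: π = [0.3750, 0.3750, 0.2500]
t=1: π = [0.4688, 0.3438, 0.1875]
t=2: π = [0.3984, 0.3984, 0.2031]
t=3: π = [0.4512, 0.3496, 0.1992]
t=4: π = [0.4116, 0.3882, 0.2002]
t=5: π = [0.4413, 0.3588, 0.2000]
t=6: π = [0.4190, 0.3810, 0.2000]
t=7: π = [0.4357, 0.3643, 0.2000]
t=8: π = [0.4232, 0.3768, 0.2000]
t=9: π = [0.4326, 0.3674, 0.2000]

π = [0.4326, 0.3674, 0.2000]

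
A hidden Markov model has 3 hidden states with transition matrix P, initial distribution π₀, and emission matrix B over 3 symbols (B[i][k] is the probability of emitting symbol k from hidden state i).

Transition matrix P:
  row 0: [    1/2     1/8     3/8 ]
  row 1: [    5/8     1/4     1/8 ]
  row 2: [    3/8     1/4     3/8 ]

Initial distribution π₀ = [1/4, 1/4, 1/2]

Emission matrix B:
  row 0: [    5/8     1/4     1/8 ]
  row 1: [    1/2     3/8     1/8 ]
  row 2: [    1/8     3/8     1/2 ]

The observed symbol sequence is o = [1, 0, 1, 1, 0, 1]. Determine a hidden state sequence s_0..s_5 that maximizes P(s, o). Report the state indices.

t=0: δ = [6.250e-02, 9.375e-02, 1.875e-01]  (obs o_0=1)
t=1: δ = [4.395e-02, 2.344e-02, 8.789e-03]  ψ = [2, 2, 2]  (obs o_1=0)
t=2: δ = [5.493e-03, 2.197e-03, 6.180e-03]  ψ = [0, 1, 0]  (obs o_2=1)
t=3: δ = [6.866e-04, 5.794e-04, 8.690e-04]  ψ = [0, 2, 2]  (obs o_3=1)
t=4: δ = [2.263e-04, 1.086e-04, 4.074e-05]  ψ = [1, 2, 2]  (obs o_4=0)
t=5: δ = [2.829e-05, 1.061e-05, 3.183e-05]  ψ = [0, 0, 0]  (obs o_5=1)
backtrack: best end state = 2; path = [2, 0, 2, 1, 0, 2]

path = [2, 0, 2, 1, 0, 2]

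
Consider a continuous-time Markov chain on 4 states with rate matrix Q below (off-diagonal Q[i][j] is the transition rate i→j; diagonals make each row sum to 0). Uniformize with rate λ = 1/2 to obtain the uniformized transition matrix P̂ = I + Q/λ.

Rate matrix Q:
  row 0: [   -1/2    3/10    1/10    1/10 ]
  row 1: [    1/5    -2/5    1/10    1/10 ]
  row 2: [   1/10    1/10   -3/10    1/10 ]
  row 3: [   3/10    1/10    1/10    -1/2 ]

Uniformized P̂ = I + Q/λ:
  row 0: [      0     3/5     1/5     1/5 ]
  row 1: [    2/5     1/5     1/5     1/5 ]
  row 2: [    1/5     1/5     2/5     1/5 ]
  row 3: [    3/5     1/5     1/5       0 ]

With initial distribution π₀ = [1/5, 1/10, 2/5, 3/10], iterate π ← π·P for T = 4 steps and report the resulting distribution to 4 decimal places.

π = [0.2699, 0.3130, 0.2502, 0.1669]

t=0: π = [0.2000, 0.1000, 0.4000, 0.3000]
t=1: π = [0.3000, 0.2800, 0.2800, 0.1400]
t=2: π = [0.2520, 0.3200, 0.2560, 0.1720]
t=3: π = [0.2824, 0.3008, 0.2512, 0.1656]
t=4: π = [0.2699, 0.3130, 0.2502, 0.1669]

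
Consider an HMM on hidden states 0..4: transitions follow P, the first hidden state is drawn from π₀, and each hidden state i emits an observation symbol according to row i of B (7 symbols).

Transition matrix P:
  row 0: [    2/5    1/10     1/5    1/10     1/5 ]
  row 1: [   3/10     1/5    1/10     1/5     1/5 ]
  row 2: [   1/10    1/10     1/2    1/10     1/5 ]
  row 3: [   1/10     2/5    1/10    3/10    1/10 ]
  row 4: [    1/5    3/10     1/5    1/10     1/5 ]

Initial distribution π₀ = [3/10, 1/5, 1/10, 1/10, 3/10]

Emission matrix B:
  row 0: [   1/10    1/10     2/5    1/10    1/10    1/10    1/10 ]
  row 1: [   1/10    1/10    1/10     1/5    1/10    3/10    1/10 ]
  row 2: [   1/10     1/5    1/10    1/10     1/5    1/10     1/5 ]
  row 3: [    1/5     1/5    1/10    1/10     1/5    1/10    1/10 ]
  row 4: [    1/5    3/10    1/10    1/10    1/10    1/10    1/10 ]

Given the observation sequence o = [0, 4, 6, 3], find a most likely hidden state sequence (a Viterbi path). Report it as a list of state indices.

t=0: δ = [3.000e-02, 2.000e-02, 1.000e-02, 2.000e-02, 6.000e-02]  (obs o_0=0)
t=1: δ = [1.200e-03, 1.800e-03, 2.400e-03, 1.200e-03, 1.200e-03]  ψ = [0, 4, 4, 3, 4]  (obs o_1=4)
t=2: δ = [5.400e-05, 4.800e-05, 2.400e-04, 3.600e-05, 4.800e-05]  ψ = [1, 3, 2, 1, 2]  (obs o_2=6)
t=3: δ = [2.400e-06, 4.800e-06, 1.200e-05, 2.400e-06, 4.800e-06]  ψ = [2, 2, 2, 2, 2]  (obs o_3=3)
backtrack: best end state = 2; path = [4, 2, 2, 2]

path = [4, 2, 2, 2]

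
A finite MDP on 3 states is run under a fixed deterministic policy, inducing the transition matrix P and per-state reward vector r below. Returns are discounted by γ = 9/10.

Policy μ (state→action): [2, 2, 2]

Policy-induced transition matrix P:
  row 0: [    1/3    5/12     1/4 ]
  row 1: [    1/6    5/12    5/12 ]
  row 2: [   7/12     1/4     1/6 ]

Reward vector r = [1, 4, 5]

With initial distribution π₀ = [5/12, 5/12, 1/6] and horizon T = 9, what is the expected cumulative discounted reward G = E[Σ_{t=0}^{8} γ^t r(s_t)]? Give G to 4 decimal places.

t=0: π = [0.4167, 0.4167, 0.1667], E[r] = 2.9167, γ^t·E[r] = 2.916667, running G = 2.916667
t=1: π = [0.3056, 0.3889, 0.3056], E[r] = 3.3889, γ^t·E[r] = 3.050000, running G = 5.966667
t=2: π = [0.3449, 0.3657, 0.2894], E[r] = 3.2546, γ^t·E[r] = 2.636250, running G = 8.602917
t=3: π = [0.3447, 0.3684, 0.2868], E[r] = 3.2527, γ^t·E[r] = 2.371219, running G = 10.974135
t=4: π = [0.3436, 0.3689, 0.2875], E[r] = 3.2566, γ^t·E[r] = 2.136649, running G = 13.110785
t=5: π = [0.3437, 0.3687, 0.2875], E[r] = 3.2563, γ^t·E[r] = 1.922825, running G = 15.033609
t=6: π = [0.3438, 0.3687, 0.2875], E[r] = 3.2562, γ^t·E[r] = 1.730497, running G = 16.764106
t=7: π = [0.3438, 0.3688, 0.2875], E[r] = 3.2562, γ^t·E[r] = 1.557454, running G = 18.321560
t=8: π = [0.3437, 0.3688, 0.2875], E[r] = 3.2563, γ^t·E[r] = 1.401709, running G = 19.723269

G = 19.7233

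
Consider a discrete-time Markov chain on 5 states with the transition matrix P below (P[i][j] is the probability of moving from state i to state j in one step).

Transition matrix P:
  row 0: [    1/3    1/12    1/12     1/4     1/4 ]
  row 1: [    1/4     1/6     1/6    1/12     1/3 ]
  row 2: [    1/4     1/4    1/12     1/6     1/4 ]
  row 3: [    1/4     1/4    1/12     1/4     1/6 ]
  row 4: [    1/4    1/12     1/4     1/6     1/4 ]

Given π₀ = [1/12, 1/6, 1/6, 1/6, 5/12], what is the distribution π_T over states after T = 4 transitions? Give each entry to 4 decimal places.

t=0: π = [0.0833, 0.1667, 0.1667, 0.1667, 0.4167]
t=1: π = [0.2569, 0.1528, 0.1667, 0.1736, 0.2500]
t=2: π = [0.2714, 0.1528, 0.1377, 0.1898, 0.2483]
t=3: π = [0.2726, 0.1507, 0.1374, 0.1924, 0.2469]
t=4: π = [0.2727, 0.1509, 0.1370, 0.1929, 0.2465]

π = [0.2727, 0.1509, 0.1370, 0.1929, 0.2465]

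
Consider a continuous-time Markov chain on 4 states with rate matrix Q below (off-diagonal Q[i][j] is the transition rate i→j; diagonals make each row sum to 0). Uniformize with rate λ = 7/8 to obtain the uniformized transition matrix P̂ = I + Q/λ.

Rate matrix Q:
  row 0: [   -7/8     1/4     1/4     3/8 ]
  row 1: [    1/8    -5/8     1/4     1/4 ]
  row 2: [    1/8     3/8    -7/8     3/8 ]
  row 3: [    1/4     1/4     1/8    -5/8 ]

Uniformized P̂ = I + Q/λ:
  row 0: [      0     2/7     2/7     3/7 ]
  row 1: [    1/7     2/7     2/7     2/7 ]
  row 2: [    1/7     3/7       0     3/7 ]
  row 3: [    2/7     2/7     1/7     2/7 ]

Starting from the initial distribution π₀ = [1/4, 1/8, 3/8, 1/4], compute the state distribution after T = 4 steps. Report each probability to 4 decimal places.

t=0: π = [0.2500, 0.1250, 0.3750, 0.2500]
t=1: π = [0.1429, 0.3393, 0.1429, 0.3750]
t=2: π = [0.1760, 0.3061, 0.1913, 0.3265]
t=3: π = [0.1644, 0.3130, 0.1844, 0.3382]
t=4: π = [0.1677, 0.3121, 0.1847, 0.3355]

π = [0.1677, 0.3121, 0.1847, 0.3355]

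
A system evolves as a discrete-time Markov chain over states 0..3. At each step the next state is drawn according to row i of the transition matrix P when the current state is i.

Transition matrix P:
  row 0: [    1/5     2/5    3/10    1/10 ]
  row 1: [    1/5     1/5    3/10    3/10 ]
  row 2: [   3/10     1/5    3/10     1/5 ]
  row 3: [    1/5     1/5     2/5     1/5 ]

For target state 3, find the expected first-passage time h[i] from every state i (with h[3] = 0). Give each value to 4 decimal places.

First-step conditioning: h[3] = 0; for i ≠ 3, h[i] = 1 + Σ_k P[i][k]·h[k].
  h[0] = 1 + 1/5·h[0] + 2/5·h[1] + 3/10·h[2]
  h[1] = 1 + 1/5·h[0] + 1/5·h[1] + 3/10·h[2]
  h[2] = 1 + 3/10·h[0] + 1/5·h[1] + 3/10·h[2]
Solving the 3×3 linear system over states ≠ 3 gives exactly h = [75/14, 125/28, 5, 0] (h[3] = 0 is the target).

h = [5.3571, 4.4643, 5.0000, 0.0000]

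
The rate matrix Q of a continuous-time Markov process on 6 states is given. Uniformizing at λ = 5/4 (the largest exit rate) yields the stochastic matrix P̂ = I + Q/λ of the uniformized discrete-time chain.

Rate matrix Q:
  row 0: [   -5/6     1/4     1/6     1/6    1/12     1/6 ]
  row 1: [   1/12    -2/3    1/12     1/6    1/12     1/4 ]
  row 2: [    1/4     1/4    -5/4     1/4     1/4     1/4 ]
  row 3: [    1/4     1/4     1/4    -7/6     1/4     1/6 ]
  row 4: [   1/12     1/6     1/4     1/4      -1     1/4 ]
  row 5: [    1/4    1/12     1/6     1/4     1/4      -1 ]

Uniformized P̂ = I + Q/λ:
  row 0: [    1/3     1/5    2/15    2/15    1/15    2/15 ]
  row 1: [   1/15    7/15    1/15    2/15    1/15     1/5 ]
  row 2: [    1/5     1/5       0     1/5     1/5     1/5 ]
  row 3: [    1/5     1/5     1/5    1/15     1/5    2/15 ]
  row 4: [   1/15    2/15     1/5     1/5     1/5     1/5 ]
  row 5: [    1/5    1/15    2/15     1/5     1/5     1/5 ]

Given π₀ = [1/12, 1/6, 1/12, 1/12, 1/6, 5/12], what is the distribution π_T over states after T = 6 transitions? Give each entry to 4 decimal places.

t=0: π = [0.0833, 0.1667, 0.0833, 0.0833, 0.1667, 0.4167]
t=1: π = [0.1667, 0.1778, 0.1278, 0.1722, 0.1667, 0.1889]
t=2: π = [0.1763, 0.2111, 0.1270, 0.1541, 0.1541, 0.1774]
t=3: π = [0.1748, 0.2224, 0.1229, 0.1536, 0.1483, 0.1780]
t=4: π = [0.1739, 0.2257, 0.1223, 0.1530, 0.1470, 0.1781]
t=5: π = [0.1735, 0.2266, 0.1220, 0.1530, 0.1467, 0.1782]
t=6: π = [0.1734, 0.2269, 0.1219, 0.1529, 0.1467, 0.1782]

π = [0.1734, 0.2269, 0.1219, 0.1529, 0.1467, 0.1782]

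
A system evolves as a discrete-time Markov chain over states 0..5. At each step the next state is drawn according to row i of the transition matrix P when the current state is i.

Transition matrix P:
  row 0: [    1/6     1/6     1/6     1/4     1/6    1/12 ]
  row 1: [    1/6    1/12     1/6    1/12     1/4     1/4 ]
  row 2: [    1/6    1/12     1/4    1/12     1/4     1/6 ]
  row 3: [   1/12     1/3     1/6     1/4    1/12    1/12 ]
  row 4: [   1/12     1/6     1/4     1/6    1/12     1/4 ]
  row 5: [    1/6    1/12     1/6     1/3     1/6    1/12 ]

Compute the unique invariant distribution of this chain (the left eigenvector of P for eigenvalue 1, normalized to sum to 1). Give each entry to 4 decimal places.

Balance equations π_j = Σ_i π_i·P[i][j]:
  π_0 = 1/6·π_0 + 1/6·π_1 + 1/6·π_2 + 1/12·π_3 + 1/12·π_4 + 1/6·π_5
  π_1 = 1/6·π_0 + 1/12·π_1 + 1/12·π_2 + 1/3·π_3 + 1/6·π_4 + 1/12·π_5
  π_2 = 1/6·π_0 + 1/6·π_1 + 1/4·π_2 + 1/6·π_3 + 1/4·π_4 + 1/6·π_5
  π_3 = 1/4·π_0 + 1/12·π_1 + 1/12·π_2 + 1/4·π_3 + 1/6·π_4 + 1/3·π_5
  π_4 = 1/6·π_0 + 1/4·π_1 + 1/4·π_2 + 1/12·π_3 + 1/12·π_4 + 1/6·π_5
  normalize: π_0 + π_1 + π_2 + π_3 + π_4 + π_5 = 1
Solving the linear system gives exactly π = [12531/91493, 14285/91493, 18019/91493, 17391/91493, 15223/91493, 14044/91493].

π = [0.1370, 0.1561, 0.1969, 0.1901, 0.1664, 0.1535]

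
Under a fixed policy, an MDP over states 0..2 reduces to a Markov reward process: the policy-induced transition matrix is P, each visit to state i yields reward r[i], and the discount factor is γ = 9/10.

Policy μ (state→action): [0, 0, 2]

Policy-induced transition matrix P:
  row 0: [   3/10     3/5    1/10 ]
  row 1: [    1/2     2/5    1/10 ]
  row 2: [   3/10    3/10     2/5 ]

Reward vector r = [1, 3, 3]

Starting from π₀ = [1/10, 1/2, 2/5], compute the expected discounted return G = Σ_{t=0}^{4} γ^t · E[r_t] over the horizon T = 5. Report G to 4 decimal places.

G = 9.6712

t=0: π = [0.1000, 0.5000, 0.4000], E[r] = 2.8000, γ^t·E[r] = 2.800000, running G = 2.800000
t=1: π = [0.4000, 0.3800, 0.2200], E[r] = 2.2000, γ^t·E[r] = 1.980000, running G = 4.780000
t=2: π = [0.3760, 0.4580, 0.1660], E[r] = 2.2480, γ^t·E[r] = 1.820880, running G = 6.600880
t=3: π = [0.3916, 0.4586, 0.1498], E[r] = 2.2168, γ^t·E[r] = 1.616047, running G = 8.216927
t=4: π = [0.3917, 0.4633, 0.1449], E[r] = 2.2166, γ^t·E[r] = 1.454285, running G = 9.671212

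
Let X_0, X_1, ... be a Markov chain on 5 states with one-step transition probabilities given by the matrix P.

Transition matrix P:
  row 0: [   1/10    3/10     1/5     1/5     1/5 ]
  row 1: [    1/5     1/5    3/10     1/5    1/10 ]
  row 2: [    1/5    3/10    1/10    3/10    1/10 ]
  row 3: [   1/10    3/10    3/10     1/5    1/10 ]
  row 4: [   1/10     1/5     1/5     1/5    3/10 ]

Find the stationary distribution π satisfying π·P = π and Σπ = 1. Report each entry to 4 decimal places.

Balance equations π_j = Σ_i π_i·P[i][j]:
  π_0 = 1/10·π_0 + 1/5·π_1 + 1/5·π_2 + 1/10·π_3 + 1/10·π_4
  π_1 = 3/10·π_0 + 1/5·π_1 + 3/10·π_2 + 3/10·π_3 + 1/5·π_4
  π_2 = 1/5·π_0 + 3/10·π_1 + 1/10·π_2 + 3/10·π_3 + 1/5·π_4
  π_3 = 1/5·π_0 + 1/5·π_1 + 3/10·π_2 + 1/5·π_3 + 1/5·π_4
  normalize: π_0 + π_1 + π_2 + π_3 + π_4 = 1
Solving the linear system gives exactly π = [1585/10671, 2771/10671, 2408/10671, 2375/10671, 1532/10671].

π = [0.1485, 0.2597, 0.2257, 0.2226, 0.1436]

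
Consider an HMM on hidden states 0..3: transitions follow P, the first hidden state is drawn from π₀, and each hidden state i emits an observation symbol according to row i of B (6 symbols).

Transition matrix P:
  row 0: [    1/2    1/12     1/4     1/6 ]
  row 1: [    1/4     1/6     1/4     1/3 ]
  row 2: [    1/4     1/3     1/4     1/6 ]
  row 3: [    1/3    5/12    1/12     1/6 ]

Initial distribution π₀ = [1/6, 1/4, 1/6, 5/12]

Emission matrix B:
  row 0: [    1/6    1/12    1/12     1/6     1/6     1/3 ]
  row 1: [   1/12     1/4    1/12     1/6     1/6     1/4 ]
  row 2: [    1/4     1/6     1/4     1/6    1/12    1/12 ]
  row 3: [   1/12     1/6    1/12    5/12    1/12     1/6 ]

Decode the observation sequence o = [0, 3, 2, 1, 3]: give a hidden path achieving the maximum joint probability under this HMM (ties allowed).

t=0: δ = [2.778e-02, 2.083e-02, 4.167e-02, 3.472e-02]  (obs o_0=0)
t=1: δ = [2.315e-03, 2.411e-03, 1.736e-03, 2.894e-03]  ψ = [0, 3, 2, 1]  (obs o_1=3)
t=2: δ = [9.645e-05, 1.005e-04, 1.507e-04, 6.698e-05]  ψ = [0, 3, 1, 1]  (obs o_2=2)
t=3: δ = [4.019e-06, 1.256e-05, 6.279e-06, 5.582e-06]  ψ = [0, 2, 2, 1]  (obs o_3=1)
t=4: δ = [5.233e-07, 3.876e-07, 5.233e-07, 1.744e-06]  ψ = [1, 3, 1, 1]  (obs o_4=3)
backtrack: best end state = 3; path = [3, 1, 2, 1, 3]

path = [3, 1, 2, 1, 3]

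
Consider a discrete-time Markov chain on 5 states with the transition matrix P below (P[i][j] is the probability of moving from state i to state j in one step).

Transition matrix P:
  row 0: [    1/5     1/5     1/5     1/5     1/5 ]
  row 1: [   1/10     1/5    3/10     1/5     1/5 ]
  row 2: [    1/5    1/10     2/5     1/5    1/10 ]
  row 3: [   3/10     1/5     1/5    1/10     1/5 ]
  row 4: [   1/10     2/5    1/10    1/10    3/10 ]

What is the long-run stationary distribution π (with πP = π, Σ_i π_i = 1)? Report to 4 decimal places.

π = [0.1756, 0.2136, 0.2524, 0.1642, 0.1942]

Balance equations π_j = Σ_i π_i·P[i][j]:
  π_0 = 1/5·π_0 + 1/10·π_1 + 1/5·π_2 + 3/10·π_3 + 1/10·π_4
  π_1 = 1/5·π_0 + 1/5·π_1 + 1/10·π_2 + 1/5·π_3 + 2/5·π_4
  π_2 = 1/5·π_0 + 3/10·π_1 + 2/5·π_2 + 1/5·π_3 + 1/10·π_4
  π_3 = 1/5·π_0 + 1/5·π_1 + 1/5·π_2 + 1/10·π_3 + 1/10·π_4
  normalize: π_0 + π_1 + π_2 + π_3 + π_4 = 1
Solving the linear system gives exactly π = [199/1133, 22/103, 26/103, 186/1133, 20/103].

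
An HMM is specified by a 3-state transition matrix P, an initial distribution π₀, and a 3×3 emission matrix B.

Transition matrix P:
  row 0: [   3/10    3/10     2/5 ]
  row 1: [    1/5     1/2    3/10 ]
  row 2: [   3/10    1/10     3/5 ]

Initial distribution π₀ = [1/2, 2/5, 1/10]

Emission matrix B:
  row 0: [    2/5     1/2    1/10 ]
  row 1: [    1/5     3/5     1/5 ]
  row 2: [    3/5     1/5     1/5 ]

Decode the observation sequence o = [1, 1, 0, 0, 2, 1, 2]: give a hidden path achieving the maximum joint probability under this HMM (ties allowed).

t=0: δ = [2.500e-01, 2.400e-01, 2.000e-02]  (obs o_0=1)
t=1: δ = [3.750e-02, 7.200e-02, 2.000e-02]  ψ = [0, 1, 0]  (obs o_1=1)
t=2: δ = [5.760e-03, 7.200e-03, 1.296e-02]  ψ = [1, 1, 1]  (obs o_2=0)
t=3: δ = [1.555e-03, 7.200e-04, 4.666e-03]  ψ = [2, 1, 2]  (obs o_3=0)
t=4: δ = [1.400e-04, 9.331e-05, 5.599e-04]  ψ = [2, 0, 2]  (obs o_4=2)
t=5: δ = [8.398e-05, 3.359e-05, 6.718e-05]  ψ = [2, 2, 2]  (obs o_5=1)
t=6: δ = [2.519e-06, 5.039e-06, 8.062e-06]  ψ = [0, 0, 2]  (obs o_6=2)
backtrack: best end state = 2; path = [1, 1, 2, 2, 2, 2, 2]

path = [1, 1, 2, 2, 2, 2, 2]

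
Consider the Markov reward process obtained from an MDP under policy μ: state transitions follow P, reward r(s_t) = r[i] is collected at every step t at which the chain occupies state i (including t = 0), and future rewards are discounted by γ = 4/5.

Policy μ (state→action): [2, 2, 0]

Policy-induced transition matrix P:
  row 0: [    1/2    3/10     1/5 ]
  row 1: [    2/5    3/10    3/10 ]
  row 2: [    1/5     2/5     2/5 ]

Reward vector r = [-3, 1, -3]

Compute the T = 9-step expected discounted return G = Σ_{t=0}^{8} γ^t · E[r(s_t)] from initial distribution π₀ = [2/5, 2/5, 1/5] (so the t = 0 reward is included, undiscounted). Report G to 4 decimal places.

t=0: π = [0.4000, 0.4000, 0.2000], E[r] = -1.4000, γ^t·E[r] = -1.400000, running G = -1.400000
t=1: π = [0.4000, 0.3200, 0.2800], E[r] = -1.7200, γ^t·E[r] = -1.376000, running G = -2.776000
t=2: π = [0.3840, 0.3280, 0.2880], E[r] = -1.6880, γ^t·E[r] = -1.080320, running G = -3.856320
t=3: π = [0.3808, 0.3288, 0.2904], E[r] = -1.6848, γ^t·E[r] = -0.862618, running G = -4.718938
t=4: π = [0.3800, 0.3290, 0.2910], E[r] = -1.6838, γ^t·E[r] = -0.689701, running G = -5.408638
t=5: π = [0.3798, 0.3291, 0.2911], E[r] = -1.6836, γ^t·E[r] = -0.551687, running G = -5.960326
t=6: π = [0.3798, 0.3291, 0.2911], E[r] = -1.6836, γ^t·E[r] = -0.441336, running G = -6.401661
t=7: π = [0.3798, 0.3291, 0.2911], E[r] = -1.6835, γ^t·E[r] = -0.353066, running G = -6.754727
t=8: π = [0.3797, 0.3291, 0.2911], E[r] = -1.6835, γ^t·E[r] = -0.282452, running G = -7.037179

G = -7.0372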